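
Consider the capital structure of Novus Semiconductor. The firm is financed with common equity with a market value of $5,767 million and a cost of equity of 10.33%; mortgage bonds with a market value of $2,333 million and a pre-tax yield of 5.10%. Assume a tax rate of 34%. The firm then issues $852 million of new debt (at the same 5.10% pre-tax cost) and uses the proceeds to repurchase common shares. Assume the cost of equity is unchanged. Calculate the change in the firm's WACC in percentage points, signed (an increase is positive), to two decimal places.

-0.73 pp

Current WACC:
Total capital V = 5767 + 2333 = 8100.
Equity: weight = 5767/8100 = 0.7120; cost = 10.33%.
Mortgage bonds: weight = 2333/8100 = 0.2880; after-tax cost = 5.1% × (1 − 34%) = 3.3660%.
WACC = 0.7120 × 10.3300% + 0.2880 × 3.3660% = 8.3242%.
After the change:
Total capital V = 4915 + 3185 = 8100.
Equity: weight = 4915/8100 = 0.6068; cost = 10.33%.
Mortgage bonds: weight = 3185/8100 = 0.3932; after-tax cost = 5.1% × (1 − 34%) = 3.3660%.
WACC = 0.6068 × 10.3300% + 0.3932 × 3.3660% = 7.5917%.
Change in WACC = 7.5917% − 8.3242% = -0.7325 pp.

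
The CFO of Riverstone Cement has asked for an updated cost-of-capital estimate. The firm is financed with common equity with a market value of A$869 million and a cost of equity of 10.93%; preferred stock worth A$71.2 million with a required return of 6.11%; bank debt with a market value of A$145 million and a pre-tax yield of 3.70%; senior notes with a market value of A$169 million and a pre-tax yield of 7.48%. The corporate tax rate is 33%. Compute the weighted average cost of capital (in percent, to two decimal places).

Total capital V = 869 + 71.2 + 145 + 169 = 1254.2.
Equity: weight = 869/1254.2 = 0.6929; cost = 10.93%.
Preferred: weight = 71.2/1254.2 = 0.0568; cost = 6.11%.
Bank debt: weight = 145/1254.2 = 0.1156; after-tax cost = 3.7% × (1 − 33%) = 2.4790%.
Senior notes: weight = 169/1254.2 = 0.1347; after-tax cost = 7.48% × (1 − 33%) = 5.0116%.
WACC = 0.6929 × 10.9300% + 0.0568 × 6.1100% + 0.1156 × 2.4790% + 0.1347 × 5.0116% = 8.8819%.

8.88%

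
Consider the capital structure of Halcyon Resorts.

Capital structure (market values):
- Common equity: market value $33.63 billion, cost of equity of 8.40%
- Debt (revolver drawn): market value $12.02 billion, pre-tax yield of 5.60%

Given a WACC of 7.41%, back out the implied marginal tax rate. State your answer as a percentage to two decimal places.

17.14%

Total capital V = 33.63 + 12.02 = 45.65.
Equity weight = 33.63/45.65 = 0.7367.
Revolver drawn weight = 12.02/45.65 = 0.2633.
Equity contribution = 0.7367 × 8.4% = 6.1882%.
Debt contribution must be 7.41% − 6.1882% = 1.2218%.
0.2633 × 5.6% × (1 − T) = 1.2218%  ⇒  (1 − T) = 0.8286.
T = 17.1403%.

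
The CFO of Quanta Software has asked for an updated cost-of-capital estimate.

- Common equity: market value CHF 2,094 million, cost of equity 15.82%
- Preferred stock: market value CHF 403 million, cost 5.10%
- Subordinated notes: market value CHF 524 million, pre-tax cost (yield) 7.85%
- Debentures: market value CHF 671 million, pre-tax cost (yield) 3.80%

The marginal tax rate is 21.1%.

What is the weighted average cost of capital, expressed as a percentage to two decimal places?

10.95%

Total capital V = 2094 + 403 + 524 + 671 = 3692.
Equity: weight = 2094/3692 = 0.5672; cost = 15.82%.
Preferred: weight = 403/3692 = 0.1092; cost = 5.1%.
Subordinated notes: weight = 524/3692 = 0.1419; after-tax cost = 7.85% × (1 − 21.1%) = 6.1936%.
Debentures: weight = 671/3692 = 0.1817; after-tax cost = 3.8% × (1 − 21.1%) = 2.9982%.
WACC = 0.5672 × 15.8200% + 0.1092 × 5.1000% + 0.1419 × 6.1936% + 0.1817 × 2.9982% = 10.9533%.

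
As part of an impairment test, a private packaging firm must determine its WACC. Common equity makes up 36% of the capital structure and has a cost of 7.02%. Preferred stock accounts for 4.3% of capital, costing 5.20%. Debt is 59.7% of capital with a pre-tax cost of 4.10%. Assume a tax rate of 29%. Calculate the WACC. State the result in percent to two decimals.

After-tax cost of debt = 4.1% × (1 − 29%) = 2.9110%.
WACC = 0.360 × 7.0200% + 0.043 × 5.2000% + 0.597 × 2.9110% = 4.4887%.

4.49%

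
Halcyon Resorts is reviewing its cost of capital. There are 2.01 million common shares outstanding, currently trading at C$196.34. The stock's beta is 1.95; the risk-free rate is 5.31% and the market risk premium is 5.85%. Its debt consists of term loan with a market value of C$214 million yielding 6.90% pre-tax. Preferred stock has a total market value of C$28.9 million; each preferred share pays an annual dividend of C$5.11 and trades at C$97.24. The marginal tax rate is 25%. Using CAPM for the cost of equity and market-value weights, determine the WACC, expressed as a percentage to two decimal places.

Cost of equity via CAPM: Re = 5.31% + 1.95 × 5.85% = 16.7175%.
Cost of preferred: Rp = 5.11 / 97.24 = 5.2550%.
Market value of equity E = 196.34 × 2.01m = 394.6434m.
Total capital V = 394.6434 + 28.9 + 214 = 637.5434.
Equity: weight = 394.6434/637.5434 = 0.6190; cost = 16.7175%.
Preferred: weight = 28.9/637.5434 = 0.0453; cost = 5.255%.
Term loan: weight = 214/637.5434 = 0.3357; after-tax cost = 6.9% × (1 − 25%) = 5.1750%.
WACC = 0.6190 × 16.7175% + 0.0453 × 5.2550% + 0.3357 × 5.1750% = 12.3235%.

12.32%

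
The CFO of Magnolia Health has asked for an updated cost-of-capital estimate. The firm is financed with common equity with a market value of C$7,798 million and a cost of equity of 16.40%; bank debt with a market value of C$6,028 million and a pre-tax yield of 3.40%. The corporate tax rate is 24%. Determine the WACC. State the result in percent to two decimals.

10.38%

Total capital V = 7798 + 6028 = 13826.
Equity: weight = 7798/13826 = 0.5640; cost = 16.4%.
Bank debt: weight = 6028/13826 = 0.4360; after-tax cost = 3.4% × (1 − 24%) = 2.5840%.
WACC = 0.5640 × 16.4000% + 0.4360 × 2.5840% = 10.3764%.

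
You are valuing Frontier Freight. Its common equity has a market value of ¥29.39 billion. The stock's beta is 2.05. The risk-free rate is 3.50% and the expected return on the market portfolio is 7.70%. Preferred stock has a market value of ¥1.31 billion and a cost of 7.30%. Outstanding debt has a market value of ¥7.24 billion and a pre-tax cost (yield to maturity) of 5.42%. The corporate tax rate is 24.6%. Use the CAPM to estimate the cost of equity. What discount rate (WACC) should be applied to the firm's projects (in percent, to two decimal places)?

10.41%

Market risk premium = 7.7% − 3.5% = 4.2%.
Cost of equity via CAPM: Re = 3.5% + 2.05 × 4.2% = 12.1100%.
Total capital V = 29.39 + 1.31 + 7.24 = 37.94.
Equity: weight = 29.39/37.94 = 0.7746; cost = 12.11%.
Preferred: weight = 1.31/37.94 = 0.0345; cost = 7.3%.
Debt: weight = 7.24/37.94 = 0.1908; after-tax cost = 5.42% × (1 − 24.6%) = 4.0867%.
WACC = 0.7746 × 12.1100% + 0.0345 × 7.3000% + 0.1908 × 4.0867% = 10.4128%.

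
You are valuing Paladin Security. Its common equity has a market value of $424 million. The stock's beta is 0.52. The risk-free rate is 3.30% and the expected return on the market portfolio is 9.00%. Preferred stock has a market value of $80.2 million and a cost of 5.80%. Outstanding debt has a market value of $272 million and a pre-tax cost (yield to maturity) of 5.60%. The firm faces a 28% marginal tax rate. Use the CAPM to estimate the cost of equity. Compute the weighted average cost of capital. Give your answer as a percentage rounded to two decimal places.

5.43%

Market risk premium = 9.0% − 3.3% = 5.7%.
Cost of equity via CAPM: Re = 3.3% + 0.52 × 5.7% = 6.2640%.
Total capital V = 424 + 80.2 + 272 = 776.2.
Equity: weight = 424/776.2 = 0.5463; cost = 6.264%.
Preferred: weight = 80.2/776.2 = 0.1033; cost = 5.8%.
Debt: weight = 272/776.2 = 0.3504; after-tax cost = 5.6% × (1 − 28%) = 4.0320%.
WACC = 0.5463 × 6.2640% + 0.1033 × 5.8000% + 0.3504 × 4.0320% = 5.4339%.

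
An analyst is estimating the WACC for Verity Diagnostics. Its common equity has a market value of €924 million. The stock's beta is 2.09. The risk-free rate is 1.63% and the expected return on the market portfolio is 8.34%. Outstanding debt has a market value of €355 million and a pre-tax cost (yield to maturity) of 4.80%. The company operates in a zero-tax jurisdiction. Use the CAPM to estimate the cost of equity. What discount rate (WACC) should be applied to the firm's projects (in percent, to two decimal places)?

Market risk premium = 8.34% − 1.63% = 6.71%.
Cost of equity via CAPM: Re = 1.63% + 2.09 × 6.71% = 15.6539%.
Total capital V = 924 + 355 = 1279.
Equity: weight = 924/1279 = 0.7224; cost = 15.6539%.
Debt: weight = 355/1279 = 0.2776; after-tax cost = 4.8% × (1 − 0%) = 4.8000%.
WACC = 0.7224 × 15.6539% + 0.2776 × 4.8000% = 12.6413%.

12.64%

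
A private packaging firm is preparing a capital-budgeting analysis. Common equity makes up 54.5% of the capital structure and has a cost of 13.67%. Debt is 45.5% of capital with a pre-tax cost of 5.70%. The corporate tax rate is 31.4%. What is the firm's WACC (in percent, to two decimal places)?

After-tax cost of debt = 5.7% × (1 − 31.4%) = 3.9102%.
WACC = 0.545 × 13.6700% + 0.455 × 3.9102% = 9.2293%.

9.23%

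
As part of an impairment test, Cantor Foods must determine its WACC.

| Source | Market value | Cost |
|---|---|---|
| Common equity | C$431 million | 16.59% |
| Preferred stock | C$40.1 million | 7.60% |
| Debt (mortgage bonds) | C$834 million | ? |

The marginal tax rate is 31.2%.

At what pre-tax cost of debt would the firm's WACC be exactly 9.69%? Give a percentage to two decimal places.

Total capital V = 431 + 40.1 + 834 = 1305.1.
Equity weight = 431/1305.1 = 0.3302.
Preferred weight = 40.1/1305.1 = 0.0307.
Mortgage bonds weight = 834/1305.1 = 0.6390.
Equity contribution = 0.3302 × 16.59% = 5.4787%.
Preferred contribution = 0.0307 × 7.6% = 0.2335%.
Remaining for debt = 9.69% − 5.7122% = 3.9778%.
Rd × (1 − 31.2%) × 0.6390 = 3.9778%  ⇒  Rd = 9.0475%.

9.05%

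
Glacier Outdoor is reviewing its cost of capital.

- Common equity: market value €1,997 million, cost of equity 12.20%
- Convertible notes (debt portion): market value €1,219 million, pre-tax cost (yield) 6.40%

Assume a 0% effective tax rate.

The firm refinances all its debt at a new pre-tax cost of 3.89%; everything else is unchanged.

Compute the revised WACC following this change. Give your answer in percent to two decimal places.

After the change:
Total capital V = 1997 + 1219 = 3216.
Equity: weight = 1997/3216 = 0.6210; cost = 12.2%.
Convertible notes (debt portion): weight = 1219/3216 = 0.3790; after-tax cost = 3.89% × (1 − 0%) = 3.8900%.
WACC = 0.6210 × 12.2000% + 0.3790 × 3.8900% = 9.0502%.

9.05%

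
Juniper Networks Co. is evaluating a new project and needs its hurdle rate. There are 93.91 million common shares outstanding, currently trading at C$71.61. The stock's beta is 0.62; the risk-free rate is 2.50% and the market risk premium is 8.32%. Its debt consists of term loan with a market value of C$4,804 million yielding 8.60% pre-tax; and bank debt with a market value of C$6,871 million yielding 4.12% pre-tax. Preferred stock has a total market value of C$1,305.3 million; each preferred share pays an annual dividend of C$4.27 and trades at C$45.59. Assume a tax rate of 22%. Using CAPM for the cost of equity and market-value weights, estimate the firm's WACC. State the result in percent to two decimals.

5.99%

Cost of equity via CAPM: Re = 2.5% + 0.62 × 8.32% = 7.6584%.
Cost of preferred: Rp = 4.27 / 45.59 = 9.3661%.
Market value of equity E = 71.61 × 93.91m = 6724.8951m.
Total capital V = 6724.8951 + 1305.3 + 4804 + 6871 = 19705.1951.
Equity: weight = 6724.8951/19705.1951 = 0.3413; cost = 7.6584%.
Preferred: weight = 1305.3/19705.1951 = 0.0662; cost = 9.3661%.
Term loan: weight = 4804/19705.1951 = 0.2438; after-tax cost = 8.6% × (1 − 22%) = 6.7080%.
Bank debt: weight = 6871/19705.1951 = 0.3487; after-tax cost = 4.12% × (1 − 22%) = 3.2136%.
WACC = 0.3413 × 7.6584% + 0.0662 × 9.3661% + 0.2438 × 6.7080% + 0.3487 × 3.2136% = 5.9900%.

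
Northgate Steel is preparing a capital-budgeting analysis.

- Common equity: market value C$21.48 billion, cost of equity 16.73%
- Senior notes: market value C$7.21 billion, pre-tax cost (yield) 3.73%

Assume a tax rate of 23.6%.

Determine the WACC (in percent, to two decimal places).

13.24%

Total capital V = 21.48 + 7.21 = 28.69.
Equity: weight = 21.48/28.69 = 0.7487; cost = 16.73%.
Senior notes: weight = 7.21/28.69 = 0.2513; after-tax cost = 3.73% × (1 − 23.6%) = 2.8497%.
WACC = 0.7487 × 16.7300% + 0.2513 × 2.8497% = 13.2418%.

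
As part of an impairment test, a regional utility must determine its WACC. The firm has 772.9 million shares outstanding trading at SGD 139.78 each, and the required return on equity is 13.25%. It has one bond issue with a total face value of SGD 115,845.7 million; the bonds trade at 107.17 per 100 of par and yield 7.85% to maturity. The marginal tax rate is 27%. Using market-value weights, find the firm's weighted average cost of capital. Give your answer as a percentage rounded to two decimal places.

Market value of equity E = 139.78 × 772.9m = 108035.962m. Market value of debt D = 115845.7m × 107.17/100 = 124151.83669m.
Total capital V = 108035.962 + 124151.83669 = 232187.79869.
Equity: weight = 108035.962/232187.79869 = 0.4653; cost = 13.25%.
Bonds outstanding: weight = 124151.83669/232187.79869 = 0.5347; after-tax cost = 7.85% × (1 − 27%) = 5.7305%.
WACC = 0.4653 × 13.2500% + 0.5347 × 5.7305% = 9.2293%.

9.23%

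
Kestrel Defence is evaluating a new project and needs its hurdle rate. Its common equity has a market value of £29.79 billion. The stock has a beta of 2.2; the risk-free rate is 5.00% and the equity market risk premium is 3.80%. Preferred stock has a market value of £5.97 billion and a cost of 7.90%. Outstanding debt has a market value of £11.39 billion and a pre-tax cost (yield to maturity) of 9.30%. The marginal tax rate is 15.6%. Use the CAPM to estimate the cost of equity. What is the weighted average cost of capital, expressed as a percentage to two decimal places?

11.34%

Cost of equity via CAPM: Re = 5.0% + 2.2 × 3.8% = 13.3600%.
Total capital V = 29.79 + 5.97 + 11.39 = 47.15.
Equity: weight = 29.79/47.15 = 0.6318; cost = 13.36%.
Preferred: weight = 5.97/47.15 = 0.1266; cost = 7.9%.
Debt: weight = 11.39/47.15 = 0.2416; after-tax cost = 9.3% × (1 − 15.6%) = 7.8492%.
WACC = 0.6318 × 13.3600% + 0.1266 × 7.9000% + 0.2416 × 7.8492% = 11.3374%.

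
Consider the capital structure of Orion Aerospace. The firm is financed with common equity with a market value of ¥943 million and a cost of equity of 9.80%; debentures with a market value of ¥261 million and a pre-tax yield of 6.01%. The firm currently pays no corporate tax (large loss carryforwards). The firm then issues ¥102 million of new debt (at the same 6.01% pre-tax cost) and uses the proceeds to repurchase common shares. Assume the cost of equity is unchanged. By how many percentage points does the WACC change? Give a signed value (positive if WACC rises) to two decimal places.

-0.32 pp

Current WACC:
Total capital V = 943 + 261 = 1204.
Equity: weight = 943/1204 = 0.7832; cost = 9.8%.
Debentures: weight = 261/1204 = 0.2168; after-tax cost = 6.01% × (1 − 0%) = 6.0100%.
WACC = 0.7832 × 9.8000% + 0.2168 × 6.0100% = 8.9784%.
After the change:
Total capital V = 841 + 363 = 1204.
Equity: weight = 841/1204 = 0.6985; cost = 9.8%.
Debentures: weight = 363/1204 = 0.3015; after-tax cost = 6.01% × (1 − 0%) = 6.0100%.
WACC = 0.6985 × 9.8000% + 0.3015 × 6.0100% = 8.6573%.
Change in WACC = 8.6573% − 8.9784% = -0.3211 pp.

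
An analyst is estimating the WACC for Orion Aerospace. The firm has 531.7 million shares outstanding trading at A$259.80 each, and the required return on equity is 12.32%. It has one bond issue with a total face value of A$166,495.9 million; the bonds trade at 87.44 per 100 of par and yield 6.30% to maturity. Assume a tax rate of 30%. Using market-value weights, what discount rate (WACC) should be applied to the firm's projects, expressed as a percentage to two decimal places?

8.26%

Market value of equity E = 259.8 × 531.7m = 138135.66m. Market value of debt D = 166495.9m × 87.44/100 = 145584.01496m.
Total capital V = 138135.66 + 145584.01496 = 283719.67496.
Equity: weight = 138135.66/283719.67496 = 0.4869; cost = 12.32%.
Bonds outstanding: weight = 145584.01496/283719.67496 = 0.5131; after-tax cost = 6.3% × (1 − 30%) = 4.4100%.
WACC = 0.4869 × 12.3200% + 0.5131 × 4.4100% = 8.2612%.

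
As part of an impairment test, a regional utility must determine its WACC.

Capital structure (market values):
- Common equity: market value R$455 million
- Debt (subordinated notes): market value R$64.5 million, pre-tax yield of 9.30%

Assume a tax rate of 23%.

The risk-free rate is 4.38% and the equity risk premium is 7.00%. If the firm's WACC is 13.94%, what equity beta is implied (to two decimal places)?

1.50

Total capital V = 455 + 64.5 = 519.5.
Equity weight = 455/519.5 = 0.8758.
Subordinated notes weight = 64.5/519.5 = 0.1242.
Debt contribution = 0.1242 × 9.3% × (1 − 23%) = 0.8891%.
Required equity contribution = 13.94% − 0.8891% = 13.0509%  ⇒  Re = 14.9010%.
CAPM: 14.9010% = 4.38% + β × 7.0%  ⇒  β = 1.5030.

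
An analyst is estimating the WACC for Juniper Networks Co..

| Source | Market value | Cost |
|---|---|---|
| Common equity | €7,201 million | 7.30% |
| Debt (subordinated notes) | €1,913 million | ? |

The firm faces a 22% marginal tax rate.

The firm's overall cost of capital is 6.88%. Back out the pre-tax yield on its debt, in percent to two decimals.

6.79%

Total capital V = 7201 + 1913 = 9114.
Equity weight = 7201/9114 = 0.7901.
Subordinated notes weight = 1913/9114 = 0.2099.
Equity contribution = 0.7901 × 7.3% = 5.7678%.
Remaining for debt = 6.88% − 5.7678% = 1.1122%.
Rd × (1 − 22%) × 0.2099 = 1.1122%  ⇒  Rd = 6.7936%.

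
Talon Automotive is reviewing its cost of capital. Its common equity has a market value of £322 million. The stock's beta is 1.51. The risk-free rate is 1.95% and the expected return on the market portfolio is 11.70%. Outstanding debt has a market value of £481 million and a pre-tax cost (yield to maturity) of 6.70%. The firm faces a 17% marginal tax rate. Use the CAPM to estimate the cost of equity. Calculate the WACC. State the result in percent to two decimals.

Market risk premium = 11.7% − 1.95% = 9.75%.
Cost of equity via CAPM: Re = 1.95% + 1.51 × 9.75% = 16.6725%.
Total capital V = 322 + 481 = 803.
Equity: weight = 322/803 = 0.4010; cost = 16.6725%.
Debt: weight = 481/803 = 0.5990; after-tax cost = 6.7% × (1 − 17%) = 5.5610%.
WACC = 0.4010 × 16.6725% + 0.5990 × 5.5610% = 10.0167%.

10.02%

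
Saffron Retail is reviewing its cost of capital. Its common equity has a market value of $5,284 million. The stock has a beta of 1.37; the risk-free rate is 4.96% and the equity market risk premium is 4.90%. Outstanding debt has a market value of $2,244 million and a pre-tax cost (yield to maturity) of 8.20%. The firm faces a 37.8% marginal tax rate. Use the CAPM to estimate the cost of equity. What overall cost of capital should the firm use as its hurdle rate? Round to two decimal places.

Cost of equity via CAPM: Re = 4.96% + 1.37 × 4.9% = 11.6730%.
Total capital V = 5284 + 2244 = 7528.
Equity: weight = 5284/7528 = 0.7019; cost = 11.673%.
Debt: weight = 2244/7528 = 0.2981; after-tax cost = 8.2% × (1 − 37.8%) = 5.1004%.
WACC = 0.7019 × 11.6730% + 0.2981 × 5.1004% = 9.7138%.

9.71%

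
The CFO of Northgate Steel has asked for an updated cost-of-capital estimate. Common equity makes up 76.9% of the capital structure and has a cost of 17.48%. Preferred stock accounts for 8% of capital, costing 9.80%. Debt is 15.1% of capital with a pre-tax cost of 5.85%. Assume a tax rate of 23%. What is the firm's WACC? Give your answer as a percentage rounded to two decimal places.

14.91%

After-tax cost of debt = 5.85% × (1 − 23%) = 4.5045%.
WACC = 0.769 × 17.4800% + 0.080 × 9.8000% + 0.151 × 4.5045% = 14.9063%.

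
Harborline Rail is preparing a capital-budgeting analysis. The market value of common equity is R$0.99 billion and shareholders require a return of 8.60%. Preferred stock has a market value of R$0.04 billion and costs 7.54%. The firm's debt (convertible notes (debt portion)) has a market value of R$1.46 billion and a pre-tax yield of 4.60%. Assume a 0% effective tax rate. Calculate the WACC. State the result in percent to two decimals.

6.24%

Total capital V = 0.99 + 0.04 + 1.46 = 2.49.
Equity: weight = 0.99/2.49 = 0.3976; cost = 8.6%.
Preferred: weight = 0.04/2.49 = 0.0161; cost = 7.54%.
Convertible notes (debt portion): weight = 1.46/2.49 = 0.5863; after-tax cost = 4.6% × (1 − 0%) = 4.6000%.
WACC = 0.3976 × 8.6000% + 0.0161 × 7.5400% + 0.5863 × 4.6000% = 6.2376%.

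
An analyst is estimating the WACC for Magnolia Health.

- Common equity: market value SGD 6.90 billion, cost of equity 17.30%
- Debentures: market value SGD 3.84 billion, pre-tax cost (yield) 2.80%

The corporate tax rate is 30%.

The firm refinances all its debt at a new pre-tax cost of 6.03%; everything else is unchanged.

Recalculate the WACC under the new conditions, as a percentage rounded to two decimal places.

After the change:
Total capital V = 6.9 + 3.84 = 10.74.
Equity: weight = 6.9/10.74 = 0.6425; cost = 17.3%.
Debentures: weight = 3.84/10.74 = 0.3575; after-tax cost = 6.03% × (1 − 30%) = 4.2210%.
WACC = 0.6425 × 17.3000% + 0.3575 × 4.2210% = 12.6237%.

12.62%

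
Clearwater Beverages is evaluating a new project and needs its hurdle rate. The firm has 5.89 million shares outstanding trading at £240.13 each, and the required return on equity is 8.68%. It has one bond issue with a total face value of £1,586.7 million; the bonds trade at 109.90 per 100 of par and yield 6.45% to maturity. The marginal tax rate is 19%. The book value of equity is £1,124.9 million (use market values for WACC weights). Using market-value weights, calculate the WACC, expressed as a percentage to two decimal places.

Market value of equity E = 240.13 × 5.89m = 1414.3657m. Market value of debt D = 1586.7m × 109.9/100 = 1743.7833m.
Total capital V = 1414.3657 + 1743.7833 = 3158.149.
Equity: weight = 1414.3657/3158.149 = 0.4478; cost = 8.68%.
Bonds outstanding: weight = 1743.7833/3158.149 = 0.5522; after-tax cost = 6.45% × (1 − 19%) = 5.2245%.
WACC = 0.4478 × 8.6800% + 0.5522 × 5.2245% = 6.7720%.

6.77%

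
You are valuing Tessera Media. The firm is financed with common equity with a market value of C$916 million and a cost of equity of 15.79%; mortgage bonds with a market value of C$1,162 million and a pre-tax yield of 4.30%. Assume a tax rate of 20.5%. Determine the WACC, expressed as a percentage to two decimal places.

Total capital V = 916 + 1162 = 2078.
Equity: weight = 916/2078 = 0.4408; cost = 15.79%.
Mortgage bonds: weight = 1162/2078 = 0.5592; after-tax cost = 4.3% × (1 − 20.5%) = 3.4185%.
WACC = 0.4408 × 15.7900% + 0.5592 × 3.4185% = 8.8720%.

8.87%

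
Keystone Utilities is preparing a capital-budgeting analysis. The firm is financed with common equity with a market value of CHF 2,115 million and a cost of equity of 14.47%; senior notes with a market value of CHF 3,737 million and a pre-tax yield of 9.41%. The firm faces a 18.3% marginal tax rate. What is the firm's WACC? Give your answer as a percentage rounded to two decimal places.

Total capital V = 2115 + 3737 = 5852.
Equity: weight = 2115/5852 = 0.3614; cost = 14.47%.
Senior notes: weight = 3737/5852 = 0.6386; after-tax cost = 9.41% × (1 − 18.3%) = 7.6880%.
WACC = 0.3614 × 14.4700% + 0.6386 × 7.6880% = 10.1391%.

10.14%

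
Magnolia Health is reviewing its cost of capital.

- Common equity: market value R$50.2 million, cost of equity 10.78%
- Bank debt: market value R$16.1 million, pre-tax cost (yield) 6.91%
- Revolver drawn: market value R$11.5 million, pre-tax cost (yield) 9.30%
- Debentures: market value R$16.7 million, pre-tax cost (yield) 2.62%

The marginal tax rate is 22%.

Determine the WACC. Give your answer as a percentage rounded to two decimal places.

7.89%

Total capital V = 50.2 + 16.1 + 11.5 + 16.7 = 94.5.
Equity: weight = 50.2/94.5 = 0.5312; cost = 10.78%.
Bank debt: weight = 16.1/94.5 = 0.1704; after-tax cost = 6.91% × (1 − 22%) = 5.3898%.
Revolver drawn: weight = 11.5/94.5 = 0.1217; after-tax cost = 9.3% × (1 − 22%) = 7.2540%.
Debentures: weight = 16.7/94.5 = 0.1767; after-tax cost = 2.62% × (1 − 22%) = 2.0436%.
WACC = 0.5312 × 10.7800% + 0.1704 × 5.3898% + 0.1217 × 7.2540% + 0.1767 × 2.0436% = 7.8887%.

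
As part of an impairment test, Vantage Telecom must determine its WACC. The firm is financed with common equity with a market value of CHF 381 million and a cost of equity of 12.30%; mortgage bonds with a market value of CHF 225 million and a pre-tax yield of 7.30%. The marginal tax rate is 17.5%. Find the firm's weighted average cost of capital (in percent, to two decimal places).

9.97%

Total capital V = 381 + 225 = 606.
Equity: weight = 381/606 = 0.6287; cost = 12.3%.
Mortgage bonds: weight = 225/606 = 0.3713; after-tax cost = 7.3% × (1 − 17.5%) = 6.0225%.
WACC = 0.6287 × 12.3000% + 0.3713 × 6.0225% = 9.9692%.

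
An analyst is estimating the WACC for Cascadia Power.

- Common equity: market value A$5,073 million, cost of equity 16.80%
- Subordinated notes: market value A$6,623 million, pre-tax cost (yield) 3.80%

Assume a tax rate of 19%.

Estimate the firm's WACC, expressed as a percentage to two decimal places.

9.03%

Total capital V = 5073 + 6623 = 11696.
Equity: weight = 5073/11696 = 0.4337; cost = 16.8%.
Subordinated notes: weight = 6623/11696 = 0.5663; after-tax cost = 3.8% × (1 − 19%) = 3.0780%.
WACC = 0.4337 × 16.8000% + 0.5663 × 3.0780% = 9.0298%.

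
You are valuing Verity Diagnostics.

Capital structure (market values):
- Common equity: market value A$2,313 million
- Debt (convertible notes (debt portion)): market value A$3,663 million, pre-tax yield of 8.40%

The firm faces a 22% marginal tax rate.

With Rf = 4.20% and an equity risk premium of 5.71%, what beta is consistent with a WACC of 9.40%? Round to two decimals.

Total capital V = 2313 + 3663 = 5976.
Equity weight = 2313/5976 = 0.3870.
Convertible notes (debt portion) weight = 3663/5976 = 0.6130.
Debt contribution = 0.6130 × 8.4% × (1 − 22%) = 4.0161%.
Required equity contribution = 9.4% − 4.0161% = 5.3839%  ⇒  Re = 13.9103%.
CAPM: 13.9103% = 4.2% + β × 5.71%  ⇒  β = 1.7006.

1.70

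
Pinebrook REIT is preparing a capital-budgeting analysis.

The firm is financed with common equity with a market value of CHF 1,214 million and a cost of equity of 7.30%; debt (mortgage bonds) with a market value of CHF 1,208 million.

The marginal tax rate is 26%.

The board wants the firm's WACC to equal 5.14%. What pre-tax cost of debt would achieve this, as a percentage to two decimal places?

4.01%

Total capital V = 1214 + 1208 = 2422.
Equity weight = 1214/2422 = 0.5012.
Mortgage bonds weight = 1208/2422 = 0.4988.
Equity contribution = 0.5012 × 7.3% = 3.6590%.
Remaining for debt = 5.14% − 3.6590% = 1.4810%.
Rd × (1 − 26%) × 0.4988 = 1.4810%  ⇒  Rd = 4.0125%.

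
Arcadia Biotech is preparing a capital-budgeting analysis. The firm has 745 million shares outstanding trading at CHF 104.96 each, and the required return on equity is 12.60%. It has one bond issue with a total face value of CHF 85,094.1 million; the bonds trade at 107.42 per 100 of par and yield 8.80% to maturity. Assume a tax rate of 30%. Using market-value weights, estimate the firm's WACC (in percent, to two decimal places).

Market value of equity E = 104.96 × 745m = 78195.2m. Market value of debt D = 85094.1m × 107.42/100 = 91408.08222m.
Total capital V = 78195.2 + 91408.08222 = 169603.28222.
Equity: weight = 78195.2/169603.28222 = 0.4610; cost = 12.6%.
Bonds outstanding: weight = 91408.08222/169603.28222 = 0.5390; after-tax cost = 8.8% × (1 − 30%) = 6.1600%.
WACC = 0.4610 × 12.6000% + 0.5390 × 6.1600% = 9.1291%.

9.13%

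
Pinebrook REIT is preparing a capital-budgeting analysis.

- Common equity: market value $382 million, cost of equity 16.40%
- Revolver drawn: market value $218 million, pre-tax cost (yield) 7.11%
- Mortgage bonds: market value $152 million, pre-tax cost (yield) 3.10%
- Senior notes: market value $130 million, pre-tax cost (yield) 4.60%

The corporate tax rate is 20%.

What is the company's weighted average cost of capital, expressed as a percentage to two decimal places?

Total capital V = 382 + 218 + 152 + 130 = 882.
Equity: weight = 382/882 = 0.4331; cost = 16.4%.
Revolver drawn: weight = 218/882 = 0.2472; after-tax cost = 7.11% × (1 − 20%) = 5.6880%.
Mortgage bonds: weight = 152/882 = 0.1723; after-tax cost = 3.1% × (1 − 20%) = 2.4800%.
Senior notes: weight = 130/882 = 0.1474; after-tax cost = 4.6% × (1 − 20%) = 3.6800%.
WACC = 0.4331 × 16.4000% + 0.2472 × 5.6880% + 0.1723 × 2.4800% + 0.1474 × 3.6800% = 9.4786%.

9.48%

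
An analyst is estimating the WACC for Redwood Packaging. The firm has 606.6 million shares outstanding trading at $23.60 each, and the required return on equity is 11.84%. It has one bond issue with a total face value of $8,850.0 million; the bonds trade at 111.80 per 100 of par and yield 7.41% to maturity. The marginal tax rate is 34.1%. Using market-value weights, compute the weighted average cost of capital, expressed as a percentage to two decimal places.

Market value of equity E = 23.6 × 606.6m = 14315.76m. Market value of debt D = 8850m × 111.8/100 = 9894.3m.
Total capital V = 14315.76 + 9894.3 = 24210.06.
Equity: weight = 14315.76/24210.06 = 0.5913; cost = 11.84%.
Bonds outstanding: weight = 9894.3/24210.06 = 0.4087; after-tax cost = 7.41% × (1 − 34.1%) = 4.8832%.
WACC = 0.5913 × 11.8400% + 0.4087 × 4.8832% = 8.9969%.

9.00%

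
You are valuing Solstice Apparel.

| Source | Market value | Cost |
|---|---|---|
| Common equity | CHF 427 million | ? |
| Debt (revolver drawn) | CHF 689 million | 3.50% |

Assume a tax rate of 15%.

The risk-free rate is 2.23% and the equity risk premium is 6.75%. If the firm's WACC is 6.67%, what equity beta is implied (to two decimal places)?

1.54

Total capital V = 427 + 689 = 1116.
Equity weight = 427/1116 = 0.3826.
Revolver drawn weight = 689/1116 = 0.6174.
Debt contribution = 0.6174 × 3.5% × (1 − 15%) = 1.8367%.
Required equity contribution = 6.67% − 1.8367% = 4.8333%  ⇒  Re = 12.6322%.
CAPM: 12.6322% = 2.23% + β × 6.75%  ⇒  β = 1.5411.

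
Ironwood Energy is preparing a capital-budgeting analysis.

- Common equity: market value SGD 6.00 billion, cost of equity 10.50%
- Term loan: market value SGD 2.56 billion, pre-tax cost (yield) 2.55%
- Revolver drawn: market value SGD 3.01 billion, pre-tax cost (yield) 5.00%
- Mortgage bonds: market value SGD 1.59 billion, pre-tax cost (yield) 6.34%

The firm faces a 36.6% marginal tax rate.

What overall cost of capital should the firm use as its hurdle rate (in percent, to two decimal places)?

6.31%

Total capital V = 6 + 2.56 + 3.01 + 1.59 = 13.16.
Equity: weight = 6/13.16 = 0.4559; cost = 10.5%.
Term loan: weight = 2.56/13.16 = 0.1945; after-tax cost = 2.55% × (1 − 36.6%) = 1.6167%.
Revolver drawn: weight = 3.01/13.16 = 0.2287; after-tax cost = 5% × (1 − 36.6%) = 3.1700%.
Mortgage bonds: weight = 1.59/13.16 = 0.1208; after-tax cost = 6.34% × (1 − 36.6%) = 4.0196%.
WACC = 0.4559 × 10.5000% + 0.1945 × 1.6167% + 0.2287 × 3.1700% + 0.1208 × 4.0196% = 6.3124%.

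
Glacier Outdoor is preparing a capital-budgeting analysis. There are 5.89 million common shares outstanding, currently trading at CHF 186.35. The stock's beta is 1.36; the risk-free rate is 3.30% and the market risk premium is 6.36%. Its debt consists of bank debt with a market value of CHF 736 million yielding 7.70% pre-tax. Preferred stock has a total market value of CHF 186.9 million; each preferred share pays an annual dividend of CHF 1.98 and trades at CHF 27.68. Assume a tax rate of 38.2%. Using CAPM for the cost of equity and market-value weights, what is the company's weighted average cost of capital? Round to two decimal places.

Cost of equity via CAPM: Re = 3.3% + 1.36 × 6.36% = 11.9496%.
Cost of preferred: Rp = 1.98 / 27.68 = 7.1532%.
Market value of equity E = 186.35 × 5.89m = 1097.6015m.
Total capital V = 1097.6015 + 186.9 + 736 = 2020.5015.
Equity: weight = 1097.6015/2020.5015 = 0.5432; cost = 11.9496%.
Preferred: weight = 186.9/2020.5015 = 0.0925; cost = 7.1532%.
Bank debt: weight = 736/2020.5015 = 0.3643; after-tax cost = 7.7% × (1 − 38.2%) = 4.7586%.
WACC = 0.5432 × 11.9496% + 0.0925 × 7.1532% + 0.3643 × 4.7586% = 8.8865%.

8.89%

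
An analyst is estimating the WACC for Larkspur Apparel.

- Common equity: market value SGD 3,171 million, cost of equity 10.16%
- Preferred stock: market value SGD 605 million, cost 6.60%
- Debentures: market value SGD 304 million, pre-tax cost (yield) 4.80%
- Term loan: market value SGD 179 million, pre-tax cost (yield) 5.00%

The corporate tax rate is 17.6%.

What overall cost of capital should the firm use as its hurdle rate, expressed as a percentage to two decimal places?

8.96%

Total capital V = 3171 + 605 + 304 + 179 = 4259.
Equity: weight = 3171/4259 = 0.7445; cost = 10.16%.
Preferred: weight = 605/4259 = 0.1421; cost = 6.6%.
Debentures: weight = 304/4259 = 0.0714; after-tax cost = 4.8% × (1 − 17.6%) = 3.9552%.
Term loan: weight = 179/4259 = 0.0420; after-tax cost = 5% × (1 − 17.6%) = 4.1200%.
WACC = 0.7445 × 10.1600% + 0.1421 × 6.6000% + 0.0714 × 3.9552% + 0.0420 × 4.1200% = 8.9576%.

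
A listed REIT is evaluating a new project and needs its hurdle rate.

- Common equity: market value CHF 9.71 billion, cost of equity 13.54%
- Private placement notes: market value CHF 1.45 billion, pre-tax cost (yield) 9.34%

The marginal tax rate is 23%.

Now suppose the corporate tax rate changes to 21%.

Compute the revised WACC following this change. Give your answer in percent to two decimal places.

After the change:
Total capital V = 9.71 + 1.45 = 11.16.
Equity: weight = 9.71/11.16 = 0.8701; cost = 13.54%.
Private placement notes: weight = 1.45/11.16 = 0.1299; after-tax cost = 9.34% × (1 − 21%) = 7.3786%.
WACC = 0.8701 × 13.5400% + 0.1299 × 7.3786% = 12.7395%.

12.74%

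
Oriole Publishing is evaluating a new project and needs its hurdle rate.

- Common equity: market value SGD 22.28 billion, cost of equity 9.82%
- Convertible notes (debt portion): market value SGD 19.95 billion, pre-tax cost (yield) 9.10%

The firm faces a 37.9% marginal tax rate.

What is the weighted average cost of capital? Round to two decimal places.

7.85%

Total capital V = 22.28 + 19.95 = 42.23.
Equity: weight = 22.28/42.23 = 0.5276; cost = 9.82%.
Convertible notes (debt portion): weight = 19.95/42.23 = 0.4724; after-tax cost = 9.1% × (1 − 37.9%) = 5.6511%.
WACC = 0.5276 × 9.8200% + 0.4724 × 5.6511% = 7.8506%.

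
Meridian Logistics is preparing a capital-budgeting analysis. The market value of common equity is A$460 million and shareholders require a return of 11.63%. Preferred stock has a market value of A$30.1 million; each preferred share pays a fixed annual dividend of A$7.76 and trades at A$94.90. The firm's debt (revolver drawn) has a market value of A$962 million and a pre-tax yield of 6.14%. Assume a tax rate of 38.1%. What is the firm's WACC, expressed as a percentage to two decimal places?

Cost of preferred: Rp = 7.76 / 94.9 = 8.1770%.
Total capital V = 460 + 30.1 + 962 = 1452.1.
Equity: weight = 460/1452.1 = 0.3168; cost = 11.63%.
Preferred: weight = 30.1/1452.1 = 0.0207; cost = 8.177%.
Revolver drawn: weight = 962/1452.1 = 0.6625; after-tax cost = 6.14% × (1 − 38.1%) = 3.8007%.
WACC = 0.3168 × 11.6300% + 0.0207 × 8.1770% + 0.6625 × 3.8007% = 6.3716%.

6.37%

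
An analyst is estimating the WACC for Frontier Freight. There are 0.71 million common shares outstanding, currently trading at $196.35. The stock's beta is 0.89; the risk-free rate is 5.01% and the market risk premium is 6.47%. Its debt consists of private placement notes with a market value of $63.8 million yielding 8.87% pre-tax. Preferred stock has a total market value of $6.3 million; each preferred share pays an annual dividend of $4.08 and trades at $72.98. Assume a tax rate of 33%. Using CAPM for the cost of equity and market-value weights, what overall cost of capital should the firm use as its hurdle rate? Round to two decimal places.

9.14%

Cost of equity via CAPM: Re = 5.01% + 0.89 × 6.47% = 10.7683%.
Cost of preferred: Rp = 4.08 / 72.98 = 5.5906%.
Market value of equity E = 196.35 × 0.71m = 139.4085m.
Total capital V = 139.4085 + 6.3 + 63.8 = 209.5085.
Equity: weight = 139.4085/209.5085 = 0.6654; cost = 10.7683%.
Preferred: weight = 6.3/209.5085 = 0.0301; cost = 5.5906%.
Private placement notes: weight = 63.8/209.5085 = 0.3045; after-tax cost = 8.87% × (1 − 33%) = 5.9429%.
WACC = 0.6654 × 10.7683% + 0.0301 × 5.5906% + 0.3045 × 5.9429% = 9.1432%.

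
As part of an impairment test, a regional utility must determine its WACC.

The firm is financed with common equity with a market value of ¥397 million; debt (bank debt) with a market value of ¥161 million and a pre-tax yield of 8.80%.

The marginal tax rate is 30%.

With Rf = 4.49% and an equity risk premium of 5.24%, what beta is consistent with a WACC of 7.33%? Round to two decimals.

Total capital V = 397 + 161 = 558.
Equity weight = 397/558 = 0.7115.
Bank debt weight = 161/558 = 0.2885.
Debt contribution = 0.2885 × 8.8% × (1 − 30%) = 1.7773%.
Required equity contribution = 7.33% − 1.7773% = 5.5527%  ⇒  Re = 7.8045%.
CAPM: 7.8045% = 4.49% + β × 5.24%  ⇒  β = 0.6325.

0.63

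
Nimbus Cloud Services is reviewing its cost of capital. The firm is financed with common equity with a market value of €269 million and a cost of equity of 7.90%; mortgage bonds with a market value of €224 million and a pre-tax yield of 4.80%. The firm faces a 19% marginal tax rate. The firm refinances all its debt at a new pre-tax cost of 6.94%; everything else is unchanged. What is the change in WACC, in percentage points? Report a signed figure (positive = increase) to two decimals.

+0.79 pp

Current WACC:
Total capital V = 269 + 224 = 493.
Equity: weight = 269/493 = 0.5456; cost = 7.9%.
Mortgage bonds: weight = 224/493 = 0.4544; after-tax cost = 4.8% × (1 − 19%) = 3.8880%.
WACC = 0.5456 × 7.9000% + 0.4544 × 3.8880% = 6.0771%.
After the change:
Total capital V = 269 + 224 = 493.
Equity: weight = 269/493 = 0.5456; cost = 7.9%.
Mortgage bonds: weight = 224/493 = 0.4544; after-tax cost = 6.94% × (1 − 19%) = 5.6214%.
WACC = 0.5456 × 7.9000% + 0.4544 × 5.6214% = 6.8647%.
Change in WACC = 6.8647% − 6.0771% = 0.7876 pp.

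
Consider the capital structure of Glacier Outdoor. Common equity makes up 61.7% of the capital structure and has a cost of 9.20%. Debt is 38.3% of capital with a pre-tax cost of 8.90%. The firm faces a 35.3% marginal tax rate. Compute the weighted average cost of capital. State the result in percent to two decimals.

7.88%

After-tax cost of debt = 8.9% × (1 − 35.3%) = 5.7583%.
WACC = 0.617 × 9.2000% + 0.383 × 5.7583% = 7.8818%.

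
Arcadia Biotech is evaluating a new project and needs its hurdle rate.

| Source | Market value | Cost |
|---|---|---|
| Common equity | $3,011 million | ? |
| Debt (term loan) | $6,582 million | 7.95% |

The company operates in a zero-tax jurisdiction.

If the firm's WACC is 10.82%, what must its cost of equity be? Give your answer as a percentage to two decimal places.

Total capital V = 3011 + 6582 = 9593.
Equity weight = 3011/9593 = 0.3139.
Term loan weight = 6582/9593 = 0.6861.
Debt contribution = 0.6861 × 7.95% × (1 − 0%) = 5.4547%.
Required equity contribution = 10.82% − 5.4547% = 5.3653%.
Re = 5.3653% / 0.3139 = 17.0938%.

17.09%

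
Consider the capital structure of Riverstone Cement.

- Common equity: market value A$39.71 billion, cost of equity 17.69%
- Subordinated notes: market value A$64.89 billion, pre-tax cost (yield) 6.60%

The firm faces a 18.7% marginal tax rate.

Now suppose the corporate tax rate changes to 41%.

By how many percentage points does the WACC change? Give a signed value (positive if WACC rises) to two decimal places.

Current WACC:
Total capital V = 39.71 + 64.89 = 104.6.
Equity: weight = 39.71/104.6 = 0.3796; cost = 17.69%.
Subordinated notes: weight = 64.89/104.6 = 0.6204; after-tax cost = 6.6% × (1 − 18.7%) = 5.3658%.
WACC = 0.3796 × 17.6900% + 0.6204 × 5.3658% = 10.0445%.
After the change:
Total capital V = 39.71 + 64.89 = 104.6.
Equity: weight = 39.71/104.6 = 0.3796; cost = 17.69%.
Subordinated notes: weight = 64.89/104.6 = 0.6204; after-tax cost = 6.6% × (1 − 41%) = 3.8940%.
WACC = 0.3796 × 17.6900% + 0.6204 × 3.8940% = 9.1315%.
Change in WACC = 9.1315% − 10.0445% = -0.9131 pp.

-0.91 pp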